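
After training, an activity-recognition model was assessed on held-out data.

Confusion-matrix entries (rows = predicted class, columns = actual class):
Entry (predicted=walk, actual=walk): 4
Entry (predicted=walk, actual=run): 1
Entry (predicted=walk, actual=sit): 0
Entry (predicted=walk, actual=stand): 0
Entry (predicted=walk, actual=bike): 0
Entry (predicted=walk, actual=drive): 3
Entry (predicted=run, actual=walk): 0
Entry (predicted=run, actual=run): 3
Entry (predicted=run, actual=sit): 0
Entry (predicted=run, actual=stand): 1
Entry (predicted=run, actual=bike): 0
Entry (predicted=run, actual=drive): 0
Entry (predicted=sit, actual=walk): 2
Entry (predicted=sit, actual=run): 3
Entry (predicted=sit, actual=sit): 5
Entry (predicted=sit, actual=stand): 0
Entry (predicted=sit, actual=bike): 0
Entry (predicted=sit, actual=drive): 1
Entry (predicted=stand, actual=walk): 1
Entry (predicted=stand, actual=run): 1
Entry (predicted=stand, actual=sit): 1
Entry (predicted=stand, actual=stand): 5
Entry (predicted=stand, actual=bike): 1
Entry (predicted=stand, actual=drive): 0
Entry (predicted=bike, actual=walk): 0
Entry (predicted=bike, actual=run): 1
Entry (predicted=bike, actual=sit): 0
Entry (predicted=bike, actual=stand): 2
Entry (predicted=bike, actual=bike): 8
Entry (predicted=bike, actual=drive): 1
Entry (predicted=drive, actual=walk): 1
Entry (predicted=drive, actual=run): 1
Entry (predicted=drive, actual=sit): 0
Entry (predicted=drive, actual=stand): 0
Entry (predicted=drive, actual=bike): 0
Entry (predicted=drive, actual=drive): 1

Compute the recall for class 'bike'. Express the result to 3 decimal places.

0.889

One-vs-rest for 'bike': TP = diagonal; FP = other classes predicted 'bike'; FN = 'bike' predicted as other.
recall = TP/(TP+FN).
bike: TP=8, FN=0+0+0+1+0=1 → 8/9 = 0.8889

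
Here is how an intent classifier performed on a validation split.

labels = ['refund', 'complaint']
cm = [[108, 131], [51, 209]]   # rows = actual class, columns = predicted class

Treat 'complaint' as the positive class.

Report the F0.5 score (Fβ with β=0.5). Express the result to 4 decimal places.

0.6451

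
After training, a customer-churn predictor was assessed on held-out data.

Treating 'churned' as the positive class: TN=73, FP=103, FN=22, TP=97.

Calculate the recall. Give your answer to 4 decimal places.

0.8151

Recall = TP/(TP+FN) = 97/(97+22) = 97/119 = 0.8151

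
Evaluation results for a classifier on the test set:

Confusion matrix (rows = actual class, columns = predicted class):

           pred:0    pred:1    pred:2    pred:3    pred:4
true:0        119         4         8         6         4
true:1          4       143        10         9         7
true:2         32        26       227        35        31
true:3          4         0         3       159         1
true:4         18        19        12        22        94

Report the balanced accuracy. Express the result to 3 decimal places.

0.768

Balanced accuracy = mean of per-class recall.
  0: recall = 119/141 = 0.8440
  1: recall = 143/173 = 0.8266
  2: recall = 227/351 = 0.6467
  3: recall = 159/167 = 0.9521
  4: recall = 94/165 = 0.5697
Mean = (0.8440 + 0.8266 + 0.6467 + 0.9521 + 0.5697) / 5 = 0.768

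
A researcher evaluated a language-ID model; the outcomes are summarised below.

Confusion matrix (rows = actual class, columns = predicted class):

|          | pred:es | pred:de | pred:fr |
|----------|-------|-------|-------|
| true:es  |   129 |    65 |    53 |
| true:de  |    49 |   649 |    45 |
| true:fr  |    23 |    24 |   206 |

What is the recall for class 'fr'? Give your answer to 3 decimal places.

0.814

Treat 'fr' as positive and all other classes as negative.
recall = TP/(TP+FN).
fr: TP=206, FN=23+24=47 → 206/253 = 0.8142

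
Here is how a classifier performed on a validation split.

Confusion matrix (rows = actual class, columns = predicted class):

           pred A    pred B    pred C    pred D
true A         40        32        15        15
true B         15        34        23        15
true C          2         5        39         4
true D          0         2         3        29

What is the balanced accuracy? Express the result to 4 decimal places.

0.6040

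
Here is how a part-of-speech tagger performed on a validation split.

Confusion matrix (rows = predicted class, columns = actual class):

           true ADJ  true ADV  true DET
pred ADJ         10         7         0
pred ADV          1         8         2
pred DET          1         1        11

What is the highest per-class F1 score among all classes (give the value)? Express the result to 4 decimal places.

Per-class F1 score (2·TP/(2·TP+FP+FN)):
  ADJ: TP=10, FP=7+0=7, FN=1+1=2 → 20/29 = 0.68966
  ADV: TP=8, FP=1+2=3, FN=7+1=8 → 16/27 = 0.59259
  DET: TP=11, FP=1+1=2, FN=0+2=2 → 22/26 = 0.84615
Highest is class 'DET' with F1 score = 0.8462.

0.8462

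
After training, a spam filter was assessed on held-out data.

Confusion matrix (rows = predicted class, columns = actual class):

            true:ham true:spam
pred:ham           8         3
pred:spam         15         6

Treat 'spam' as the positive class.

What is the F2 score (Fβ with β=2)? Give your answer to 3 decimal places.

Fβ = (1+β²)·TP / ((1+β²)·TP + β²·FN + FP), with β²=4
= 5·6 / (5·6 + 4·3 + 15) = 0.526

0.526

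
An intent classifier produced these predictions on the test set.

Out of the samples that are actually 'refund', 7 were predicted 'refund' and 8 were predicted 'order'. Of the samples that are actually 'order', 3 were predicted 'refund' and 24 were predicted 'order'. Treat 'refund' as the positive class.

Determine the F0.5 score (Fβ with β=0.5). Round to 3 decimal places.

0.636

Fβ = (1+β²)·TP / ((1+β²)·TP + β²·FN + FP), with β²=1/4
= 1.25·7 / (1.25·7 + 0.25·8 + 3) = 0.636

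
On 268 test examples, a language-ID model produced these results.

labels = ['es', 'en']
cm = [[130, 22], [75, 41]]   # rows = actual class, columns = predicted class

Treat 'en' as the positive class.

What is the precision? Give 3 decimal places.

Precision = TP/(TP+FP) = 41/(41+22) = 41/63 = 0.651

0.651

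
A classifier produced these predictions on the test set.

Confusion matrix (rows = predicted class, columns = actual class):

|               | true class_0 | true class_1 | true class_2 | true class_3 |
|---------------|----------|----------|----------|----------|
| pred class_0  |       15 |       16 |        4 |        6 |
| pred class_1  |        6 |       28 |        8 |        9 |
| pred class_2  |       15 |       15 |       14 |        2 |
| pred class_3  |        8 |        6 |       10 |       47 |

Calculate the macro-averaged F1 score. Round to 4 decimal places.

0.4684

Per-class F1 score (2·TP/(2·TP+FP+FN)):
  class_0: TP=15, FP=16+4+6=26, FN=6+15+8=29 → 30/85 = 0.35294
  class_1: TP=28, FP=6+8+9=23, FN=16+15+6=37 → 56/116 = 0.48276
  class_2: TP=14, FP=15+15+2=32, FN=4+8+10=22 → 28/82 = 0.34146
  class_3: TP=47, FP=8+6+10=24, FN=6+9+2=17 → 94/135 = 0.69630
Macro-F1 score = mean = (0.35294 + 0.48276 + 0.34146 + 0.69630) / 4 = 0.4684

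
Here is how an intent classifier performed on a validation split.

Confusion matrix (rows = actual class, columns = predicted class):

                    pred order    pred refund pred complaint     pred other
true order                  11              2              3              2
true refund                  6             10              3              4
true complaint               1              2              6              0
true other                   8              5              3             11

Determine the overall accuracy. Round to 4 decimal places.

Accuracy = trace / total = (11+10+6+11=38) / 77 = 38/77 = 0.4935

0.4935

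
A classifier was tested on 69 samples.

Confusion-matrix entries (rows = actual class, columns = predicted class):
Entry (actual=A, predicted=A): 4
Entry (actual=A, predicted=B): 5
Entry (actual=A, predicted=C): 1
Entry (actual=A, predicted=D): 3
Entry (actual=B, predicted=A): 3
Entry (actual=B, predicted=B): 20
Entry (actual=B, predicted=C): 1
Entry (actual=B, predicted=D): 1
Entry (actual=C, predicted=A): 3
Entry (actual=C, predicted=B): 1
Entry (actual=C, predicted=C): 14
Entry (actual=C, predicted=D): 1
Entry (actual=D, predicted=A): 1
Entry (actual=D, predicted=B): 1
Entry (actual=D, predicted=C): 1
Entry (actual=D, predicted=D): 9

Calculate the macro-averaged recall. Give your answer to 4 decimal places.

Per-class recall (TP/(TP+FN)):
  A: TP=4, FN=5+1+3=9 → 4/13 = 0.30769
  B: TP=20, FN=3+1+1=5 → 20/25 = 0.80000
  C: TP=14, FN=3+1+1=5 → 14/19 = 0.73684
  D: TP=9, FN=1+1+1=3 → 9/12 = 0.75000
Macro-recall = mean = (0.30769 + 0.80000 + 0.73684 + 0.75000) / 4 = 0.6486

0.6486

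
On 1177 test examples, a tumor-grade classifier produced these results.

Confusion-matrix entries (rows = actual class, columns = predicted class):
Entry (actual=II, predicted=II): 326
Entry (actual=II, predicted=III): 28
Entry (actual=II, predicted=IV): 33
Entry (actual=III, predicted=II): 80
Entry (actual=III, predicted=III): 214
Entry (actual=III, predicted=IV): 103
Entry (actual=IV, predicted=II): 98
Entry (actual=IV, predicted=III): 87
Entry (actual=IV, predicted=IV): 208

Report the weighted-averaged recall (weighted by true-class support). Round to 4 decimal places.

0.6355

Per-class recall (TP/(TP+FN)):
  II: TP=326, FN=28+33=61 → 326/387 = 0.84238
  III: TP=214, FN=80+103=183 → 214/397 = 0.53904
  IV: TP=208, FN=98+87=185 → 208/393 = 0.52926
Weighted-recall = Σ (supportᵢ/N)·recallᵢ with N=1177: (387/1177)·0.84238 + (397/1177)·0.53904 + (393/1177)·0.52926 = 0.6355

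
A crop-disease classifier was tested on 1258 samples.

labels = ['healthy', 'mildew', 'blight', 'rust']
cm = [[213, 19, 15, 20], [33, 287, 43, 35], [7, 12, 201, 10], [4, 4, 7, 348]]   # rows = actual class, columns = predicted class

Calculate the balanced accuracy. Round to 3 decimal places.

0.838

Balanced accuracy = mean of per-class recall.
  healthy: recall = 213/267 = 0.7978
  mildew: recall = 287/398 = 0.7211
  blight: recall = 201/230 = 0.8739
  rust: recall = 348/363 = 0.9587
Mean = (0.7978 + 0.7211 + 0.8739 + 0.9587) / 4 = 0.838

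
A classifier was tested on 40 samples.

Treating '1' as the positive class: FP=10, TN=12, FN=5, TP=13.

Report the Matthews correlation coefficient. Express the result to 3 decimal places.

0.269

MCC = (TP·TN − FP·FN) / √((TP+FP)(TP+FN)(TN+FP)(TN+FN))
Numerator = 13·12 − 10·5 = 106
Denominator = √(23·18·22·17) = √154836 = 393.4921
MCC = 106 / 393.4921 = 0.269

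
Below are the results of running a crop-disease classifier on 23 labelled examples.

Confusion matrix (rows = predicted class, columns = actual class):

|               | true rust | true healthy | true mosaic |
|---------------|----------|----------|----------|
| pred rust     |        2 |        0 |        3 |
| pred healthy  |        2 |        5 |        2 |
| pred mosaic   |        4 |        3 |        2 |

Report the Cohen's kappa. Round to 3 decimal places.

Observed agreement pₒ = trace/N = 9/23 = 0.3913
Expected agreement pₑ = Σ (rowᵢ·colᵢ)/N² = (8·5 + 8·9 + 7·9)/23² = 0.3308
κ = (pₒ − pₑ)/(1 − pₑ) = (0.3913 − 0.3308)/(1 − 0.3308) = 0.090

0.090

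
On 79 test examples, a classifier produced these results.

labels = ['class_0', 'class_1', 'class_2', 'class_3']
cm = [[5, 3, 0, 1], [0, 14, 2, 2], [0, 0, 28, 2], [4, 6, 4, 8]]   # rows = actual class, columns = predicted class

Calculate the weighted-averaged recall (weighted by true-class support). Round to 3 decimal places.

0.696

Per-class recall (TP/(TP+FN)):
  class_0: TP=5, FN=3+0+1=4 → 5/9 = 0.5556
  class_1: TP=14, FN=0+2+2=4 → 14/18 = 0.7778
  class_2: TP=28, FN=0+0+2=2 → 28/30 = 0.9333
  class_3: TP=8, FN=4+6+4=14 → 8/22 = 0.3636
Weighted-recall = Σ (supportᵢ/N)·recallᵢ with N=79: (9/79)·0.5556 + (18/79)·0.7778 + (30/79)·0.9333 + (22/79)·0.3636 = 0.696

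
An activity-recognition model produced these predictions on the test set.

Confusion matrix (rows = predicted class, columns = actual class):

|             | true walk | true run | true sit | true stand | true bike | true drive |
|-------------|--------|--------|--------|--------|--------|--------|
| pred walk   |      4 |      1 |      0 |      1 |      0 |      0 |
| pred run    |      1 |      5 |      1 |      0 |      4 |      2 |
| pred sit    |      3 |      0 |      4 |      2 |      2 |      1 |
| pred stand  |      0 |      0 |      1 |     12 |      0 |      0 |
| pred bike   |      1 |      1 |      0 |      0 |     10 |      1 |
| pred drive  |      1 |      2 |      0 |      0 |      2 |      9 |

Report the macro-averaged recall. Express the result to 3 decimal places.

0.612

Per-class recall (TP/(TP+FN)):
  walk: TP=4, FN=1+3+0+1+1=6 → 4/10 = 0.4000
  run: TP=5, FN=1+0+0+1+2=4 → 5/9 = 0.5556
  sit: TP=4, FN=0+1+1+0+0=2 → 4/6 = 0.6667
  stand: TP=12, FN=1+0+2+0+0=3 → 12/15 = 0.8000
  bike: TP=10, FN=0+4+2+0+2=8 → 10/18 = 0.5556
  drive: TP=9, FN=0+2+1+0+1=4 → 9/13 = 0.6923
Macro-recall = mean = (0.4000 + 0.5556 + 0.6667 + 0.8000 + 0.5556 + 0.6923) / 6 = 0.612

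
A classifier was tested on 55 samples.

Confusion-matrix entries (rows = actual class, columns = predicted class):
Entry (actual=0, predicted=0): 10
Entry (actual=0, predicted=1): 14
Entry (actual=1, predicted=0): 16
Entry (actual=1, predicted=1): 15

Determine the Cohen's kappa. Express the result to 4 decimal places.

-0.0985

Observed agreement pₒ = trace/N = 25/55 = 0.45455
Expected agreement pₑ = Σ (rowᵢ·colᵢ)/N² = (24·26 + 31·29)/55² = 0.50347
κ = (pₒ − pₑ)/(1 − pₑ) = (0.45455 − 0.50347)/(1 − 0.50347) = -0.0985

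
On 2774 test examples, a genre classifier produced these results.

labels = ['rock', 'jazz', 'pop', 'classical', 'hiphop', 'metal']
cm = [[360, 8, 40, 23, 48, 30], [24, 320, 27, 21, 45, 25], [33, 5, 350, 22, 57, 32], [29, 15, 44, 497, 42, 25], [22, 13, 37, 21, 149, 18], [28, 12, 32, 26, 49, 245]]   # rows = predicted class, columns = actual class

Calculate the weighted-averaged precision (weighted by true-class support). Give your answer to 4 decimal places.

Per-class precision (TP/(TP+FP)):
  rock: TP=360, FP=8+40+23+48+30=149 → 360/509 = 0.70727
  jazz: TP=320, FP=24+27+21+45+25=142 → 320/462 = 0.69264
  pop: TP=350, FP=33+5+22+57+32=149 → 350/499 = 0.70140
  classical: TP=497, FP=29+15+44+42+25=155 → 497/652 = 0.76227
  hiphop: TP=149, FP=22+13+37+21+18=111 → 149/260 = 0.57308
  metal: TP=245, FP=28+12+32+26+49=147 → 245/392 = 0.62500
Weighted-precision = Σ (supportᵢ/N)·precisionᵢ with N=2774: (496/2774)·0.70727 + (373/2774)·0.69264 + (530/2774)·0.70140 + (610/2774)·0.76227 + (390/2774)·0.57308 + (375/2774)·0.62500 = 0.6863

0.6863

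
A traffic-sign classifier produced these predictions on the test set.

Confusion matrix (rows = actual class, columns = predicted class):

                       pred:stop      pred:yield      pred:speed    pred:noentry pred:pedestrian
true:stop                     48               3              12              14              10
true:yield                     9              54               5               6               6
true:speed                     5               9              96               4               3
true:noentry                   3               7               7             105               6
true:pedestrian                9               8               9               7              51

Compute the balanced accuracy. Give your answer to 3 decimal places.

0.695

Balanced accuracy = mean of per-class recall.
  stop: recall = 48/87 = 0.5517
  yield: recall = 54/80 = 0.6750
  speed: recall = 96/117 = 0.8205
  noentry: recall = 105/128 = 0.8203
  pedestrian: recall = 51/84 = 0.6071
Mean = (0.5517 + 0.6750 + 0.8205 + 0.8203 + 0.6071) / 5 = 0.695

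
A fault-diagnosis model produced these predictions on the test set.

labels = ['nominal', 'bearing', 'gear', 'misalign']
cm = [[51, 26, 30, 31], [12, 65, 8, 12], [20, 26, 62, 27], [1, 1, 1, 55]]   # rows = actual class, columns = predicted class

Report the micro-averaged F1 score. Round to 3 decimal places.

Micro-averaging pools counts across classes: ΣTP=233, ΣFP=195, ΣFN=195.
Micro-F1 score = 2·TP/(2·TP+FP+FN) on pooled counts = 0.544 (equals overall accuracy in single-label multiclass).

0.544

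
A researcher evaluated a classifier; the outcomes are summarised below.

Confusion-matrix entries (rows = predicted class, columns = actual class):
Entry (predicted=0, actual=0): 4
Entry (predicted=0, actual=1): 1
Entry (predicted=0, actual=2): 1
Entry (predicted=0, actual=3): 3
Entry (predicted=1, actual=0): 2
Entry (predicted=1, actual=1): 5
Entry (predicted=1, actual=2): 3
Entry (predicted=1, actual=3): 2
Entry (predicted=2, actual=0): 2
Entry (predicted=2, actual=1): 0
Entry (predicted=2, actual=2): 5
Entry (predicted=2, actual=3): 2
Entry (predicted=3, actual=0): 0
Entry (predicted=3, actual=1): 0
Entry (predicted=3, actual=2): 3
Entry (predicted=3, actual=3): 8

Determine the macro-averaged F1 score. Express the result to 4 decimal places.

0.5294

Per-class F1 score (2·TP/(2·TP+FP+FN)):
  0: TP=4, FP=1+1+3=5, FN=2+2+0=4 → 8/17 = 0.47059
  1: TP=5, FP=2+3+2=7, FN=1+0+0=1 → 10/18 = 0.55556
  2: TP=5, FP=2+0+2=4, FN=1+3+3=7 → 10/21 = 0.47619
  3: TP=8, FP=0+0+3=3, FN=3+2+2=7 → 16/26 = 0.61538
Macro-F1 score = mean = (0.47059 + 0.55556 + 0.47619 + 0.61538) / 4 = 0.5294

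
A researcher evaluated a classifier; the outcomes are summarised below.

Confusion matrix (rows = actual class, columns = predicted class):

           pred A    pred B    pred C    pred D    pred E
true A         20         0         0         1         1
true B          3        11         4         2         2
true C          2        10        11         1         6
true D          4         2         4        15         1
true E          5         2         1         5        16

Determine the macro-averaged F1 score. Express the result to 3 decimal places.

0.561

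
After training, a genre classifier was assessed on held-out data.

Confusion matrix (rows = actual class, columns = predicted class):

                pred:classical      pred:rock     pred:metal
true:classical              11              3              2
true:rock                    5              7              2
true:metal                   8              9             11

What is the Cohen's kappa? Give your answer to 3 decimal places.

Observed agreement pₒ = trace/N = 29/58 = 0.5000
Expected agreement pₑ = Σ (rowᵢ·colᵢ)/N² = (16·24 + 14·19 + 28·15)/58² = 0.3181
κ = (pₒ − pₑ)/(1 − pₑ) = (0.5000 − 0.3181)/(1 − 0.3181) = 0.267

0.267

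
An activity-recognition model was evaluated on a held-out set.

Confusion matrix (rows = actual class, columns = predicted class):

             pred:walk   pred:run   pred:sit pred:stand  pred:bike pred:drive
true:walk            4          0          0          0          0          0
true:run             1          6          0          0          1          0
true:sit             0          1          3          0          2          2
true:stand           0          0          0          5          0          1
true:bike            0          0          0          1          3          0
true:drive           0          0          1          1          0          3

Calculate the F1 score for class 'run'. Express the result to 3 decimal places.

0.800

Treat 'run' as positive and all other classes as negative.
F1 score = 2·TP/(2·TP+FP+FN).
run: TP=6, FP=0+1+0+0+0=1, FN=1+0+0+1+0=2 → 12/15 = 0.8000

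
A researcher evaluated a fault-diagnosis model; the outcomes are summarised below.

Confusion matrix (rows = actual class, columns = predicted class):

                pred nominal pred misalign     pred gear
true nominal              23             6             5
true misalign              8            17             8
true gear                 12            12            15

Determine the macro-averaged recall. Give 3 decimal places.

0.525

Per-class recall (TP/(TP+FN)):
  nominal: TP=23, FN=6+5=11 → 23/34 = 0.6765
  misalign: TP=17, FN=8+8=16 → 17/33 = 0.5152
  gear: TP=15, FN=12+12=24 → 15/39 = 0.3846
Macro-recall = mean = (0.6765 + 0.5152 + 0.3846) / 3 = 0.525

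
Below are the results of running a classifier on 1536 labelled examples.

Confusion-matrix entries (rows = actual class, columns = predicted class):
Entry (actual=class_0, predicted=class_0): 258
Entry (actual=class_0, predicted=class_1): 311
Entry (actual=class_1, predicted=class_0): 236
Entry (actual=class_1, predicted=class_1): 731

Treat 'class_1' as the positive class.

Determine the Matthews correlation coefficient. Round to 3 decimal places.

MCC = (TP·TN − FP·FN) / √((TP+FP)(TP+FN)(TN+FP)(TN+FN))
Numerator = 731·258 − 311·236 = 115202
Denominator = √(1042·967·569·494) = √283226188804 = 532189.9931
MCC = 115202 / 532189.9931 = 0.216

0.216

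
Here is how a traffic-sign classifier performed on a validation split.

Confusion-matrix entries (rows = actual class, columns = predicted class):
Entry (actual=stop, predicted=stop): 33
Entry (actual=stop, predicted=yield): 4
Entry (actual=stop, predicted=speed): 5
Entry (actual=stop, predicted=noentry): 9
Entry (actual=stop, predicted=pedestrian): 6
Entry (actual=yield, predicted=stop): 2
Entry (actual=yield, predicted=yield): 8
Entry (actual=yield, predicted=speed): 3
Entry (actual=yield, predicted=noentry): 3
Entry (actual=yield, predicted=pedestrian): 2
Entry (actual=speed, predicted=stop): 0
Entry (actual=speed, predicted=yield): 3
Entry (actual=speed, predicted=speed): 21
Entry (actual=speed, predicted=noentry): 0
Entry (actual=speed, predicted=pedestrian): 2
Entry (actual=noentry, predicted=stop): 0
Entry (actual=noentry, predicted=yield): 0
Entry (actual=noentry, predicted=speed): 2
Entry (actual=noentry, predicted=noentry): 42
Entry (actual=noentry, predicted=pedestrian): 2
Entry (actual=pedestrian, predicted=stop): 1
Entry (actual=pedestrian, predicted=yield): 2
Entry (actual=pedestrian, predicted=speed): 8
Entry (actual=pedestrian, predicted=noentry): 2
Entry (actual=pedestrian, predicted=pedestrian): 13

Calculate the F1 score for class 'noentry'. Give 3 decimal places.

F1 score = 2·TP/(2·TP+FP+FN).
noentry: TP=42, FP=9+3+0+2=14, FN=0+0+2+2=4 → 84/102 = 0.8235

0.824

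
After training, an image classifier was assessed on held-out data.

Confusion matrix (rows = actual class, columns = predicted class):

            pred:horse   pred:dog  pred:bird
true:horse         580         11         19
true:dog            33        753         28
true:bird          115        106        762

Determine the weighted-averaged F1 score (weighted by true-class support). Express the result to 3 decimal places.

Per-class F1 score (2·TP/(2·TP+FP+FN)):
  horse: TP=580, FP=33+115=148, FN=11+19=30 → 1160/1338 = 0.8670
  dog: TP=753, FP=11+106=117, FN=33+28=61 → 1506/1684 = 0.8943
  bird: TP=762, FP=19+28=47, FN=115+106=221 → 1524/1792 = 0.8504
Weighted-F1 score = Σ (supportᵢ/N)·F1 scoreᵢ with N=2407: (610/2407)·0.8670 + (814/2407)·0.8943 + (983/2407)·0.8504 = 0.869

0.869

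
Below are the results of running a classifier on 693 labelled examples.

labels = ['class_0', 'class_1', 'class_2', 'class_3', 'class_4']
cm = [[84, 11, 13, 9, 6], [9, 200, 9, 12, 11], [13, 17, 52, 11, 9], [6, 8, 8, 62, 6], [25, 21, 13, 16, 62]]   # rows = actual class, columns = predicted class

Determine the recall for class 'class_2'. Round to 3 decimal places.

0.510

Treat 'class_2' as positive and all other classes as negative.
recall = TP/(TP+FN).
class_2: TP=52, FN=13+17+11+9=50 → 52/102 = 0.5098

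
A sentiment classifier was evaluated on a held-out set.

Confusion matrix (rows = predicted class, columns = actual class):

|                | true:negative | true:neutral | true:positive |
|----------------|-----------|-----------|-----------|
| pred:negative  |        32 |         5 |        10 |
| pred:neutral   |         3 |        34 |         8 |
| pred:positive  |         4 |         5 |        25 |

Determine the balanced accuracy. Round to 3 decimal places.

0.725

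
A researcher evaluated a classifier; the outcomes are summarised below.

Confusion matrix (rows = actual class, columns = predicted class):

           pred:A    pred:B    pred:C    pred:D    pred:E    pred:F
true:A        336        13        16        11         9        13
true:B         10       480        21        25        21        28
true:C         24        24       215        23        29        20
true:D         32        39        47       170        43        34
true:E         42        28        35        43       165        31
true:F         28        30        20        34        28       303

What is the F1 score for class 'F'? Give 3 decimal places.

0.695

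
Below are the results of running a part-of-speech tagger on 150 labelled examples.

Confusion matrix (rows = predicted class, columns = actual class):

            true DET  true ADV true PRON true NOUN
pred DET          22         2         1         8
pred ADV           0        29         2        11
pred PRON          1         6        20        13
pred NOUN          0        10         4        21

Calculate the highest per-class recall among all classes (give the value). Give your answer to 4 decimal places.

0.9565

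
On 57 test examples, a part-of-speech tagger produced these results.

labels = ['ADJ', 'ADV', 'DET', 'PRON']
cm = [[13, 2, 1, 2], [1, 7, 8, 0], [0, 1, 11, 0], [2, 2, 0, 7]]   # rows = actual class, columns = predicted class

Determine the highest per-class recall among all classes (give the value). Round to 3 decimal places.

0.917

Per-class recall (TP/(TP+FN)):
  ADJ: TP=13, FN=2+1+2=5 → 13/18 = 0.7222
  ADV: TP=7, FN=1+8+0=9 → 7/16 = 0.4375
  DET: TP=11, FN=0+1+0=1 → 11/12 = 0.9167
  PRON: TP=7, FN=2+2+0=4 → 7/11 = 0.6364
Highest is class 'DET' with recall = 0.917.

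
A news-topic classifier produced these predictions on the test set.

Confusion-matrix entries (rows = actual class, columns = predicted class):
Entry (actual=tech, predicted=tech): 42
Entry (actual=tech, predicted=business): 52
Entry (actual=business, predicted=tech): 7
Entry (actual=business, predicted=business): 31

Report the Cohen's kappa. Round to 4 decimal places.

0.1941

Observed agreement pₒ = trace/N = 73/132 = 0.55303
Expected agreement pₑ = Σ (rowᵢ·colᵢ)/N² = (94·49 + 38·83)/132² = 0.44536
κ = (pₒ − pₑ)/(1 − pₑ) = (0.55303 − 0.44536)/(1 − 0.44536) = 0.1941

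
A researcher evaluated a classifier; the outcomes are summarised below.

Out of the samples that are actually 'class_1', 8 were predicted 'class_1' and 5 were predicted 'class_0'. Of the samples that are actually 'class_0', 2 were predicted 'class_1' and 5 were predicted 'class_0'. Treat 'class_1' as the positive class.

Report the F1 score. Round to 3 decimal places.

Precision = TP/(TP+FP) = 8/10 = 0.8000
Recall = TP/(TP+FN) = 8/13 = 0.6154
F1 = 2·TP/(2·TP+FP+FN) = 16/23 = 0.696

0.696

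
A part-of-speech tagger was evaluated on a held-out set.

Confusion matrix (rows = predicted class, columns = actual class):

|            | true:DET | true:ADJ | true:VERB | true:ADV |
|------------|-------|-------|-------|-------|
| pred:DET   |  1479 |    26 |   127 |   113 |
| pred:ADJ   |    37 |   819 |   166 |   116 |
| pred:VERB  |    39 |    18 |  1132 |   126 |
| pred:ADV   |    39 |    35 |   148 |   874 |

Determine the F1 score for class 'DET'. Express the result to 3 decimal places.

Take TP from the diagonal, FP from the rest of the 'DET' prediction marginal, FN from the rest of the 'DET' actual marginal.
F1 score = 2·TP/(2·TP+FP+FN).
DET: TP=1479, FP=26+127+113=266, FN=37+39+39=115 → 2958/3339 = 0.8859

0.886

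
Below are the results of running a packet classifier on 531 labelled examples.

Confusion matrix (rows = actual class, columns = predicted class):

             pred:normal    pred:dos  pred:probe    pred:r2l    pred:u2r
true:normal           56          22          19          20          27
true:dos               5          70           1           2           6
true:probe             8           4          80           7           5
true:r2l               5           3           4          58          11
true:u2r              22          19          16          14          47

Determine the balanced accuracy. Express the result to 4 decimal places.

0.6212

Balanced accuracy = mean of per-class recall.
  normal: recall = 56/144 = 0.38889
  dos: recall = 70/84 = 0.83333
  probe: recall = 80/104 = 0.76923
  r2l: recall = 58/81 = 0.71605
  u2r: recall = 47/118 = 0.39831
Mean = (0.38889 + 0.83333 + 0.76923 + 0.71605 + 0.39831) / 5 = 0.6212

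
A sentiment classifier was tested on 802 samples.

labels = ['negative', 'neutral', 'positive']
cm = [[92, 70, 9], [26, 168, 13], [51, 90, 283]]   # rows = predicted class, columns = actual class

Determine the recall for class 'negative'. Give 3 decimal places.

0.544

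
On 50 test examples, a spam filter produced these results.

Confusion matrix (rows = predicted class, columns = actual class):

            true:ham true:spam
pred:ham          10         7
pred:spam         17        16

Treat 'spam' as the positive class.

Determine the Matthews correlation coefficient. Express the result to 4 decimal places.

MCC = (TP·TN − FP·FN) / √((TP+FP)(TP+FN)(TN+FP)(TN+FN))
Numerator = 16·10 − 17·7 = 41
Denominator = √(33·23·27·17) = √348381 = 590.2381
MCC = 41 / 590.2381 = 0.0695

0.0695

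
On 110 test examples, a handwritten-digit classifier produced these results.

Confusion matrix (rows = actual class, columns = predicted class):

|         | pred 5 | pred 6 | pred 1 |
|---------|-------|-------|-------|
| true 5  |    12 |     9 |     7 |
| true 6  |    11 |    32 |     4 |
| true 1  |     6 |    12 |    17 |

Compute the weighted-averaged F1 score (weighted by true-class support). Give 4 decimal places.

Per-class F1 score (2·TP/(2·TP+FP+FN)):
  5: TP=12, FP=11+6=17, FN=9+7=16 → 24/57 = 0.42105
  6: TP=32, FP=9+12=21, FN=11+4=15 → 64/100 = 0.64000
  1: TP=17, FP=7+4=11, FN=6+12=18 → 34/63 = 0.53968
Weighted-F1 score = Σ (supportᵢ/N)·F1 scoreᵢ with N=110: (28/110)·0.42105 + (47/110)·0.64000 + (35/110)·0.53968 = 0.5523

0.5523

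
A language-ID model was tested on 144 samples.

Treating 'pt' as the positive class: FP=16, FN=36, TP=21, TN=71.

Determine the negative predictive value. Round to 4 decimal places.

NPV = TN/(TN+FN) = 71/(71+36) = 0.6636

0.6636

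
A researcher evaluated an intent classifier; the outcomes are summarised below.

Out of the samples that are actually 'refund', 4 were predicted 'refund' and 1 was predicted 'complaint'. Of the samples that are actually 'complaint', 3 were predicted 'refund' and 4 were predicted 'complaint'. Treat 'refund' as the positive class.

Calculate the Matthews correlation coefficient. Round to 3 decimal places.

MCC = (TP·TN − FP·FN) / √((TP+FP)(TP+FN)(TN+FP)(TN+FN))
Numerator = 4·4 − 3·1 = 13
Denominator = √(7·5·7·5) = √1225 = 35.0000
MCC = 13 / 35.0000 = 0.371

0.371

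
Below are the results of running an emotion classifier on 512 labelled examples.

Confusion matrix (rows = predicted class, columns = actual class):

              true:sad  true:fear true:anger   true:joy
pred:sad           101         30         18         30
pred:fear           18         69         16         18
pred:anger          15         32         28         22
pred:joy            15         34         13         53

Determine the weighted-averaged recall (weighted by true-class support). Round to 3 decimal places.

Per-class recall (TP/(TP+FN)):
  sad: TP=101, FN=18+15+15=48 → 101/149 = 0.6779
  fear: TP=69, FN=30+32+34=96 → 69/165 = 0.4182
  anger: TP=28, FN=18+16+13=47 → 28/75 = 0.3733
  joy: TP=53, FN=30+18+22=70 → 53/123 = 0.4309
Weighted-recall = Σ (supportᵢ/N)·recallᵢ with N=512: (149/512)·0.6779 + (165/512)·0.4182 + (75/512)·0.3733 + (123/512)·0.4309 = 0.490

0.490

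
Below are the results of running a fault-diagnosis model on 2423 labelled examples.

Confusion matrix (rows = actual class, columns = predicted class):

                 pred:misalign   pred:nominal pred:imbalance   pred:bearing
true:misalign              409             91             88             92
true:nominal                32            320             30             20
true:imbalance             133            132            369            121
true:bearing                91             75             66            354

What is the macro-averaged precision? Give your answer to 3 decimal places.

Per-class precision (TP/(TP+FP)):
  misalign: TP=409, FP=32+133+91=256 → 409/665 = 0.6150
  nominal: TP=320, FP=91+132+75=298 → 320/618 = 0.5178
  imbalance: TP=369, FP=88+30+66=184 → 369/553 = 0.6673
  bearing: TP=354, FP=92+20+121=233 → 354/587 = 0.6031
Macro-precision = mean = (0.6150 + 0.5178 + 0.6673 + 0.6031) / 4 = 0.601

0.601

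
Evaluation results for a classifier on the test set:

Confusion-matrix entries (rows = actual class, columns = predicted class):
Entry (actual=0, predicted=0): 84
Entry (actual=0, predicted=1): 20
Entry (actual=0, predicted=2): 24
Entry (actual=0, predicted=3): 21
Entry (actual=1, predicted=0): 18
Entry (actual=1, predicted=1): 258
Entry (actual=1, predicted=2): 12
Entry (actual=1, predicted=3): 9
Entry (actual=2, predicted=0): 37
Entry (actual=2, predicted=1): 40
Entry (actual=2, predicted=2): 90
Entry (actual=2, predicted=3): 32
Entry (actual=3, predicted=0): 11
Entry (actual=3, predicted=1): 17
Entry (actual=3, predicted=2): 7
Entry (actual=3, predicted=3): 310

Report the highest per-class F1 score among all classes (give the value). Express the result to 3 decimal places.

0.865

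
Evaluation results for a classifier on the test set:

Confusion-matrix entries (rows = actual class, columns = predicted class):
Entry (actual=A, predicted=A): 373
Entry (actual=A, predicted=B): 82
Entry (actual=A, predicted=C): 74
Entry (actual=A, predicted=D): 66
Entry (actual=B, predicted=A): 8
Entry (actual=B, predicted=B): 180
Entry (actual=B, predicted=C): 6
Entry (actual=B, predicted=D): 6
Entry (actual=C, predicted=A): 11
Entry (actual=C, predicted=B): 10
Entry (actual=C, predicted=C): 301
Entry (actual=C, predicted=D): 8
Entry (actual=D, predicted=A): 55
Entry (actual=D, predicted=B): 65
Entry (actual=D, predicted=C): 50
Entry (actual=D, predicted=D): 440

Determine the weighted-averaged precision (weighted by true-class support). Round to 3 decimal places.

Per-class precision (TP/(TP+FP)):
  A: TP=373, FP=8+11+55=74 → 373/447 = 0.8345
  B: TP=180, FP=82+10+65=157 → 180/337 = 0.5341
  C: TP=301, FP=74+6+50=130 → 301/431 = 0.6984
  D: TP=440, FP=66+6+8=80 → 440/520 = 0.8462
Weighted-precision = Σ (supportᵢ/N)·precisionᵢ with N=1735: (595/1735)·0.8345 + (200/1735)·0.5341 + (330/1735)·0.6984 + (610/1735)·0.8462 = 0.778

0.778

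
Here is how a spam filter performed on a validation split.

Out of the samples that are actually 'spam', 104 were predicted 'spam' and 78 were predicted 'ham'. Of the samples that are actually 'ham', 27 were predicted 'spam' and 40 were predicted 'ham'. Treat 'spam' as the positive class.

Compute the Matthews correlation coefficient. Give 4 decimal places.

0.1496

MCC = (TP·TN − FP·FN) / √((TP+FP)(TP+FN)(TN+FP)(TN+FN))
Numerator = 104·40 − 27·78 = 2054
Denominator = √(131·182·67·118) = √188494852 = 13729.3427
MCC = 2054 / 13729.3427 = 0.1496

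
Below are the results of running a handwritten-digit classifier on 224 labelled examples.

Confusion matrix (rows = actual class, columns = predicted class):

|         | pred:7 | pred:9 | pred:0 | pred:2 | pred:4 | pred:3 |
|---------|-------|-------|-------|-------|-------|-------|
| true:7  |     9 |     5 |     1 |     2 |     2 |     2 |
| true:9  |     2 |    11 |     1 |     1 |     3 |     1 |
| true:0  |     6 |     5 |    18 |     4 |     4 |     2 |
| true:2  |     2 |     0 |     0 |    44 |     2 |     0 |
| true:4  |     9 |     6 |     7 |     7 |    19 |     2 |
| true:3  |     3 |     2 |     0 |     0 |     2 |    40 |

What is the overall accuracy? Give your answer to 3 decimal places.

Accuracy = trace / total = (9+11+18+44+19+40=141) / 224 = 141/224 = 0.629

0.629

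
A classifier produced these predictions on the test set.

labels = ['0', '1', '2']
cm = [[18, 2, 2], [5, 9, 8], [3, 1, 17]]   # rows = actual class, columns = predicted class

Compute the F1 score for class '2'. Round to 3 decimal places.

F1 score = 2·TP/(2·TP+FP+FN).
2: TP=17, FP=2+8=10, FN=3+1=4 → 34/48 = 0.7083

0.708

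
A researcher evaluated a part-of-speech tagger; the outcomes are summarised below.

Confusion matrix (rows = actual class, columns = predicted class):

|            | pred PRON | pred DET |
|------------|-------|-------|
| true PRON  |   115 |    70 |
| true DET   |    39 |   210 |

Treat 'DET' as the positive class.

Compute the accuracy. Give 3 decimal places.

0.749

Accuracy = (TP+TN)/N = (210+115)/434 = 0.749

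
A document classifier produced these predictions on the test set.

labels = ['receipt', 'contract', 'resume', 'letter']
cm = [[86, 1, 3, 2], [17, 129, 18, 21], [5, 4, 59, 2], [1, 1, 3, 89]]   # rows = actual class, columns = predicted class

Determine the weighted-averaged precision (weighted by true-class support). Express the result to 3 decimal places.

Per-class precision (TP/(TP+FP)):
  receipt: TP=86, FP=17+5+1=23 → 86/109 = 0.7890
  contract: TP=129, FP=1+4+1=6 → 129/135 = 0.9556
  resume: TP=59, FP=3+18+3=24 → 59/83 = 0.7108
  letter: TP=89, FP=2+21+2=25 → 89/114 = 0.7807
Weighted-precision = Σ (supportᵢ/N)·precisionᵢ with N=441: (92/441)·0.7890 + (185/441)·0.9556 + (70/441)·0.7108 + (94/441)·0.7807 = 0.845

0.845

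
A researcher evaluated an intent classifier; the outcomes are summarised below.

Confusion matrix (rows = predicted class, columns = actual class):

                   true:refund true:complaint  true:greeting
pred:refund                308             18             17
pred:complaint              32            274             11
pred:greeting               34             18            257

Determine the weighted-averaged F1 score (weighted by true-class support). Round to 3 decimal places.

0.866

Per-class F1 score (2·TP/(2·TP+FP+FN)):
  refund: TP=308, FP=18+17=35, FN=32+34=66 → 616/717 = 0.8591
  complaint: TP=274, FP=32+11=43, FN=18+18=36 → 548/627 = 0.8740
  greeting: TP=257, FP=34+18=52, FN=17+11=28 → 514/594 = 0.8653
Weighted-F1 score = Σ (supportᵢ/N)·F1 scoreᵢ with N=969: (374/969)·0.8591 + (310/969)·0.8740 + (285/969)·0.8653 = 0.866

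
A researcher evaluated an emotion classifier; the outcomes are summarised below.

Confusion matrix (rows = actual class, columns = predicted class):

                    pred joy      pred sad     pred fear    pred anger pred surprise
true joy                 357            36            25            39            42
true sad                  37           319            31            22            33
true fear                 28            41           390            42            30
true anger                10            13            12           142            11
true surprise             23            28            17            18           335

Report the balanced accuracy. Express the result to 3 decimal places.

Balanced accuracy = mean of per-class recall.
  joy: recall = 357/499 = 0.7154
  sad: recall = 319/442 = 0.7217
  fear: recall = 390/531 = 0.7345
  anger: recall = 142/188 = 0.7553
  surprise: recall = 335/421 = 0.7957
Mean = (0.7154 + 0.7217 + 0.7345 + 0.7553 + 0.7957) / 5 = 0.745

0.745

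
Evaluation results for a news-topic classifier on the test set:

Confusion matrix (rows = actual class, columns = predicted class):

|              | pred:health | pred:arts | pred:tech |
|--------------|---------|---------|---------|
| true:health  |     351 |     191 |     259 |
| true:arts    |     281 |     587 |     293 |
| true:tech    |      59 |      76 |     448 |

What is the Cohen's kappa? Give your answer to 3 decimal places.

Observed agreement pₒ = trace/N = 1386/2545 = 0.5446
Expected agreement pₑ = Σ (rowᵢ·colᵢ)/N² = (801·691 + 1161·854 + 583·1000)/2545² = 0.3285
κ = (pₒ − pₑ)/(1 − pₑ) = (0.5446 − 0.3285)/(1 − 0.3285) = 0.322

0.322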